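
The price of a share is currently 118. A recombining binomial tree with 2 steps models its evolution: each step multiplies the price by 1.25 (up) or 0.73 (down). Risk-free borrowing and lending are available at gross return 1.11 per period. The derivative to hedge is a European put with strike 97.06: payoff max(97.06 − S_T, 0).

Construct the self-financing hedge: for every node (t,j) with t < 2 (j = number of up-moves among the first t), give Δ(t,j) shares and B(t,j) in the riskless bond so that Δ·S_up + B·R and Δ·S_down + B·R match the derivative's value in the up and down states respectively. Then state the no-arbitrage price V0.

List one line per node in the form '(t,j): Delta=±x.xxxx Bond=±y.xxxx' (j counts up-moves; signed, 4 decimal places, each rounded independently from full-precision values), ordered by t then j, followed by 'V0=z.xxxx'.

The replicating-portfolio and risk-neutral prices coincide; use p* = (1.11−0.73)/(1.25−0.73) = 0.7308 for the latter.
At expiry t=2: V(2,0)=34.1778, V(2,1)=0.0000, V(2,2)=0.0000
  t=1,j=0: stock 86.1400 → up 107.6750 (V=0.0000), down 62.8822 (V=34.1778). Price 8.2898; hedge Δ=-0.7630, bond B=74.0164.
  t=1,j=1: stock 147.5000 → up 184.3750 (V=0.0000), down 107.6750 (V=0.0000). Price 0.0000; hedge Δ=0.0000, bond B=0.0000.
  t=0,j=0: stock 118.0000 → up 147.5000 (V=0.0000), down 86.1400 (V=8.2898). Price 2.0107; hedge Δ=-0.1351, bond B=17.9527.
Each (Δ,B) replicates both successor values, so the strategy is self-financing and V0 is arbitrage-free.

(0,0): Delta=-0.1351 Bond=17.9527
(1,0): Delta=-0.7630 Bond=74.0164
(1,1): Delta=0.0000 Bond=0.0000
V0=2.0107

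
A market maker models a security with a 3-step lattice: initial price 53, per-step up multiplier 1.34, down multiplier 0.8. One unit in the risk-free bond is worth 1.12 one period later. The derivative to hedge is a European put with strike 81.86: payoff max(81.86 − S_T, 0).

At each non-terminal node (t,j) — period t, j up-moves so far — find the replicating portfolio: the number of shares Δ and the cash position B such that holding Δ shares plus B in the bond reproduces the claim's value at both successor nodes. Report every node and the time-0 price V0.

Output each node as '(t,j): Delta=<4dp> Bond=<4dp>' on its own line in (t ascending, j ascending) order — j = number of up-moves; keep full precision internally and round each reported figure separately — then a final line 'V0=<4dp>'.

Under the risk-neutral measure, an up-move has probability p* = (R−d)/(u−d) = 0.5926 and values discount at R = 1.12.
Payoff layer (t=3): V(3,0)=54.7240, V(3,1)=36.4072, V(3,2)=5.7266, V(3,3)=0.0000
(2,0): S=33.9200. Δ = (V_up−V_dn)/(S_up−S_dn) = (36.4072−54.7240)/(45.4528−27.1360) = -1.0000. V = [p*·36.4072 + (1−p*)·54.7240]/1.12 = 39.1693. B = V − Δ·S = 73.0893.
(2,1): S=56.8160. Δ = (V_up−V_dn)/(S_up−S_dn) = (5.7266−36.4072)/(76.1334−45.4528) = -1.0000. V = [p*·5.7266 + (1−p*)·36.4072]/1.12 = 16.2733. B = V − Δ·S = 73.0893.
(2,2): S=95.1668. Δ = (V_up−V_dn)/(S_up−S_dn) = (0.0000−5.7266)/(127.5235−76.1334) = -0.1114. V = [p*·0.0000 + (1−p*)·5.7266]/1.12 = 2.0831. B = V − Δ·S = 12.6878.
(1,0): S=42.4000. Δ = (V_up−V_dn)/(S_up−S_dn) = (16.2733−39.1693)/(56.8160−33.9200) = -1.0000. V = [p*·16.2733 + (1−p*)·39.1693]/1.12 = 22.8583. B = V − Δ·S = 65.2583.
(1,1): S=71.0200. Δ = (V_up−V_dn)/(S_up−S_dn) = (2.0831−16.2733)/(95.1668−56.8160) = -0.3700. V = [p*·2.0831 + (1−p*)·16.2733]/1.12 = 7.0217. B = V − Δ·S = 33.2998.
(0,0): S=53.0000. Δ = (V_up−V_dn)/(S_up−S_dn) = (7.0217−22.8583)/(71.0200−42.4000) = -0.5533. V = [p*·7.0217 + (1−p*)·22.8583]/1.12 = 12.0300. B = V − Δ·S = 41.3571.
The time-0 hedge costs 12.0300, which is the no-arbitrage price.

(0,0): Delta=-0.5533 Bond=41.3571
(1,0): Delta=-1.0000 Bond=65.2583
(1,1): Delta=-0.3700 Bond=33.2998
(2,0): Delta=-1.0000 Bond=73.0893
(2,1): Delta=-1.0000 Bond=73.0893
(2,2): Delta=-0.1114 Bond=12.6878
V0=12.0300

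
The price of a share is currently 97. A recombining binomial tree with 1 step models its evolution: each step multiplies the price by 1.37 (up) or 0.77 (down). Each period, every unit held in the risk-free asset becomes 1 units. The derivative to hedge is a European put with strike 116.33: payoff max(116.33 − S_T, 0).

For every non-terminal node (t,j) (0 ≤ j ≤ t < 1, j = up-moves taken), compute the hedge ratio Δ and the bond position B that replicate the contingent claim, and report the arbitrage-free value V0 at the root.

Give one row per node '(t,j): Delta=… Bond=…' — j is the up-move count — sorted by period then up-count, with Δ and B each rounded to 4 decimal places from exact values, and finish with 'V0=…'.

The replicating-portfolio and risk-neutral prices coincide; use p* = (1−0.77)/(1.37−0.77) = 0.3833 for the latter.
At expiry t=1: V(1,0)=41.6400, V(1,1)=0.0000
(0,0): S=97.0000. Δ = (V_up−V_dn)/(S_up−S_dn) = (0.0000−41.6400)/(132.8900−74.6900) = -0.7155. V = [p*·0.0000 + (1−p*)·41.6400]/1 = 25.6780. B = V − Δ·S = 95.0780.
The time-0 hedge costs 25.6780, which is the no-arbitrage price.

(0,0): Delta=-0.7155 Bond=95.0780
V0=25.6780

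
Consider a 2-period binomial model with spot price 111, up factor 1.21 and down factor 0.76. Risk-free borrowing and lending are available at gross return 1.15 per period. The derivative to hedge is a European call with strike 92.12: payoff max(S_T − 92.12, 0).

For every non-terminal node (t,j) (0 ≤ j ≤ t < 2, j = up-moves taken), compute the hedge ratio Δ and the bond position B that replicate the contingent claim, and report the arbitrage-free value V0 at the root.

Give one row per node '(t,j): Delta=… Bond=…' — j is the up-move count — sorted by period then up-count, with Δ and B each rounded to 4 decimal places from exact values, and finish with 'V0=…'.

(0,0): Delta=0.9350 Bond=-62.0637
(1,0): Delta=0.2623 Bond=-14.6208
(1,1): Delta=1.0000 Bond=-80.1043
V0=41.7205

Since d<R<u, set p* = (R−d)/(u−d) = 0.8667; price each node as the discounted p*-expectation of its children.
Payoff layer (t=2): V(2,0)=0.0000, V(2,1)=9.9556, V(2,2)=70.3951
Node (1,0) S=84.3600: V=(p*·9.9556+(1−p*)·0.0000)/1.15=7.5028; Δ=(9.9556−0.0000)/(102.0756−64.1136)=0.2623; B=V−Δ·S=-14.6208
Node (1,1) S=134.3100: V=(p*·70.3951+(1−p*)·9.9556)/1.15=54.2057; Δ=(70.3951−9.9556)/(162.5151−102.0756)=1.0000; B=V−Δ·S=-80.1043
Node (0,0) S=111.0000: V=(p*·54.2057+(1−p*)·7.5028)/1.15=41.7205; Δ=(54.2057−7.5028)/(134.3100−84.3600)=0.9350; B=V−Δ·S=-62.0637
The time-0 hedge costs 41.7205, which is the no-arbitrage price.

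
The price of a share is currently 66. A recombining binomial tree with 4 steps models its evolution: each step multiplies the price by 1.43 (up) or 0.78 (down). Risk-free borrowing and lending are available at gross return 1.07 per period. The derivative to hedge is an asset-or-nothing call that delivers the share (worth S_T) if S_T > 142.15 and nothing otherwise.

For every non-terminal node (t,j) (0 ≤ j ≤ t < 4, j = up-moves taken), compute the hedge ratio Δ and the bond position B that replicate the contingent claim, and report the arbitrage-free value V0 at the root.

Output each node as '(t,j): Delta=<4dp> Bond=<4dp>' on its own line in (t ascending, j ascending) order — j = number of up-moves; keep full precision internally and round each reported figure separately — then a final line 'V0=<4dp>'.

(0,0): Delta=1.1594 Bond=-45.5798
(1,0): Delta=0.7822 Bond=-29.3526
(1,1): Delta=1.4148 Bond=-72.8753
(2,0): Delta=0.0000 Bond=0.0000
(2,1): Delta=1.3118 Bond=-70.3955
(2,2): Delta=1.4845 Bond=-87.3875
(3,0): Delta=0.0000 Bond=0.0000
(3,1): Delta=0.0000 Bond=0.0000
(3,2): Delta=2.2000 Bond=-168.8279
(3,3): Delta=1.0000 Bond=0.0000
V0=30.9375

Risk-neutral probability p* = (R−d)/(u−d) = (1.07−0.78)/(1.43−0.78) = 0.4462.
Payoff layer (t=4): V(4,0)=0.0000, V(4,1)=0.0000, V(4,2)=0.0000, V(4,3)=150.5382, V(4,4)=275.9867
(3,0): S=31.3204. Δ = (V_up−V_dn)/(S_up−S_dn) = (0.0000−0.0000)/(44.7882−24.4299) = 0.0000. V = [p*·0.0000 + (1−p*)·0.0000]/1.07 = 0.0000. B = V − Δ·S = 0.0000.
(3,1): S=57.4208. Δ = (V_up−V_dn)/(S_up−S_dn) = (0.0000−0.0000)/(82.1117−44.7882) = 0.0000. V = [p*·0.0000 + (1−p*)·0.0000]/1.07 = 0.0000. B = V − Δ·S = 0.0000.
(3,2): S=105.2715. Δ = (V_up−V_dn)/(S_up−S_dn) = (150.5382−0.0000)/(150.5382−82.1117) = 2.2000. V = [p*·150.5382 + (1−p*)·0.0000]/1.07 = 62.7693. B = V − Δ·S = -168.8279.
(3,3): S=192.9977. Δ = (V_up−V_dn)/(S_up−S_dn) = (275.9867−150.5382)/(275.9867−150.5382) = 1.0000. V = [p*·275.9867 + (1−p*)·150.5382]/1.07 = 192.9977. B = V − Δ·S = 0.0000.
(2,0): S=40.1544. Δ = (V_up−V_dn)/(S_up−S_dn) = (0.0000−0.0000)/(57.4208−31.3204) = 0.0000. V = [p*·0.0000 + (1−p*)·0.0000]/1.07 = 0.0000. B = V − Δ·S = 0.0000.
(2,1): S=73.6164. Δ = (V_up−V_dn)/(S_up−S_dn) = (62.7693−0.0000)/(105.2715−57.4208) = 1.3118. V = [p*·62.7693 + (1−p*)·0.0000]/1.07 = 26.1727. B = V − Δ·S = -70.3955.
(2,2): S=134.9634. Δ = (V_up−V_dn)/(S_up−S_dn) = (192.9977−62.7693)/(192.9977−105.2715) = 1.4845. V = [p*·192.9977 + (1−p*)·62.7693]/1.07 = 112.9637. B = V − Δ·S = -87.3875.
(1,0): S=51.4800. Δ = (V_up−V_dn)/(S_up−S_dn) = (26.1727−0.0000)/(73.6164−40.1544) = 0.7822. V = [p*·26.1727 + (1−p*)·0.0000]/1.07 = 10.9131. B = V − Δ·S = -29.3526.
(1,1): S=94.3800. Δ = (V_up−V_dn)/(S_up−S_dn) = (112.9637−26.1727)/(134.9634−73.6164) = 1.4148. V = [p*·112.9637 + (1−p*)·26.1727]/1.07 = 60.6494. B = V − Δ·S = -72.8753.
(0,0): S=66.0000. Δ = (V_up−V_dn)/(S_up−S_dn) = (60.6494−10.9131)/(94.3800−51.4800) = 1.1594. V = [p*·60.6494 + (1−p*)·10.9131]/1.07 = 30.9375. B = V − Δ·S = -45.5798.
Each (Δ,B) replicates both successor values, so the strategy is self-financing and V0 is arbitrage-free.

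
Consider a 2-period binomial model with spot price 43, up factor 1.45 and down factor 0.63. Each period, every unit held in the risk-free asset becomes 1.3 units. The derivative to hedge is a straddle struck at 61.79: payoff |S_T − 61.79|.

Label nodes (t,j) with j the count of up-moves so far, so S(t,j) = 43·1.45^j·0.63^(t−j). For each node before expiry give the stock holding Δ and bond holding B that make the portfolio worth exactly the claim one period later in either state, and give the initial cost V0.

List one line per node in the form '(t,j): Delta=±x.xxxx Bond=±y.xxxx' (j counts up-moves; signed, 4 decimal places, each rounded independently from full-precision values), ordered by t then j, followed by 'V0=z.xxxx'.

(0,0): Delta=0.0202 Bond=15.3022
(1,0): Delta=-1.0000 Bond=47.5308
(1,1): Delta=0.1195 Bond=13.7052
V0=16.1719

The replicating-portfolio and risk-neutral prices coincide; use p* = (1.3−0.63)/(1.45−0.63) = 0.8171 for the latter.
Payoff layer (t=2): V(2,0)=44.7233, V(2,1)=22.5095, V(2,2)=28.6175
(1,0): S=27.0900. Δ = (V_up−V_dn)/(S_up−S_dn) = (22.5095−44.7233)/(39.2805−17.0667) = -1.0000. V = [p*·22.5095 + (1−p*)·44.7233]/1.3 = 20.4408. B = V − Δ·S = 47.5308.
(1,1): S=62.3500. Δ = (V_up−V_dn)/(S_up−S_dn) = (28.6175−22.5095)/(90.4075−39.2805) = 0.1195. V = [p*·28.6175 + (1−p*)·22.5095]/1.3 = 21.1540. B = V − Δ·S = 13.7052.
(0,0): S=43.0000. Δ = (V_up−V_dn)/(S_up−S_dn) = (21.1540−20.4408)/(62.3500−27.0900) = 0.0202. V = [p*·21.1540 + (1−p*)·20.4408]/1.3 = 16.1719. B = V − Δ·S = 15.3022.
Self-financing check: at every node Δ·S+B equals the discounted successor values.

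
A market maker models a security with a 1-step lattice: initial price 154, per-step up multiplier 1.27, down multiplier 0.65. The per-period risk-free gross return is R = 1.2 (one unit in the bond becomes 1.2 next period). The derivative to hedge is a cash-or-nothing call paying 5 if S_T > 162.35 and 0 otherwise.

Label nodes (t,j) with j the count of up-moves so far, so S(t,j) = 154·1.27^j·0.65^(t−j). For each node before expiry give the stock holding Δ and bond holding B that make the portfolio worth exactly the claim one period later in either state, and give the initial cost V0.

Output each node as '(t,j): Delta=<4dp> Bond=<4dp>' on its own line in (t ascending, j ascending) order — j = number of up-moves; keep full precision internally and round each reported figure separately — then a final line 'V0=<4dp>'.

Under the risk-neutral measure, an up-move has probability p* = (R−d)/(u−d) = 0.8871 and values discount at R = 1.2.
Terminal values V(1,·): V(1,0)=0.0000, V(1,1)=5.0000
Node (0,0) S=154.0000: V=(p*·5.0000+(1−p*)·0.0000)/1.2=3.6962; Δ=(5.0000−0.0000)/(195.5800−100.1000)=0.0524; B=V−Δ·S=-4.3683
Self-financing check: at every node Δ·S+B equals the discounted successor values.

(0,0): Delta=0.0524 Bond=-4.3683
V0=3.6962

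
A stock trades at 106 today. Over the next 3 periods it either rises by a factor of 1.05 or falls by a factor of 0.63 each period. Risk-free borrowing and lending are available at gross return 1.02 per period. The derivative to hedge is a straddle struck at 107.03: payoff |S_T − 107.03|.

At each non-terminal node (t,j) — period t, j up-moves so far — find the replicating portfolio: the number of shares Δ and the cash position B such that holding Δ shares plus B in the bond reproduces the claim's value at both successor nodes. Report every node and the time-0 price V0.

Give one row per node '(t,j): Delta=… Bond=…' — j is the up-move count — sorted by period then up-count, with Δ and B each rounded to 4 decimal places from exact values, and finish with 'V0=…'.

(0,0): Delta=-0.4163 Bond=62.6404
(1,0): Delta=-1.0000 Bond=102.8739
(1,1): Delta=-0.3893 Bond=60.8947
(2,0): Delta=-1.0000 Bond=104.9314
(2,1): Delta=-1.0000 Bond=104.9314
(2,2): Delta=-0.3612 Bond=58.8189
V0=18.5145

Risk-neutral probability p* = (R−d)/(u−d) = (1.02−0.63)/(1.05−0.63) = 0.9286.
At expiry t=3: V(3,0)=80.5250, V(3,1)=62.8550, V(3,2)=33.4050, V(3,3)=15.6783
Node (2,0) S=42.0714: V=(p*·62.8550+(1−p*)·80.5250)/1.02=62.8600; Δ=(62.8550−80.5250)/(44.1750−26.5050)=-1.0000; B=V−Δ·S=104.9314
Node (2,1) S=70.1190: V=(p*·33.4050+(1−p*)·62.8550)/1.02=34.8124; Δ=(33.4050−62.8550)/(73.6250−44.1750)=-1.0000; B=V−Δ·S=104.9314
Node (2,2) S=116.8650: V=(p*·15.6783+(1−p*)·33.4050)/1.02=16.6122; Δ=(15.6783−33.4050)/(122.7083−73.6250)=-0.3612; B=V−Δ·S=58.8189
Node (1,0) S=66.7800: V=(p*·34.8124+(1−p*)·62.8600)/1.02=36.0939; Δ=(34.8124−62.8600)/(70.1190−42.0714)=-1.0000; B=V−Δ·S=102.8739
Node (1,1) S=111.3000: V=(p*·16.6122+(1−p*)·34.8124)/1.02=17.5610; Δ=(16.6122−34.8124)/(116.8650−70.1190)=-0.3893; B=V−Δ·S=60.8947
Node (0,0) S=106.0000: V=(p*·17.5610+(1−p*)·36.0939)/1.02=18.5145; Δ=(17.5610−36.0939)/(111.3000−66.7800)=-0.4163; B=V−Δ·S=62.6404
Each (Δ,B) replicates both successor values, so the strategy is self-financing and V0 is arbitrage-free.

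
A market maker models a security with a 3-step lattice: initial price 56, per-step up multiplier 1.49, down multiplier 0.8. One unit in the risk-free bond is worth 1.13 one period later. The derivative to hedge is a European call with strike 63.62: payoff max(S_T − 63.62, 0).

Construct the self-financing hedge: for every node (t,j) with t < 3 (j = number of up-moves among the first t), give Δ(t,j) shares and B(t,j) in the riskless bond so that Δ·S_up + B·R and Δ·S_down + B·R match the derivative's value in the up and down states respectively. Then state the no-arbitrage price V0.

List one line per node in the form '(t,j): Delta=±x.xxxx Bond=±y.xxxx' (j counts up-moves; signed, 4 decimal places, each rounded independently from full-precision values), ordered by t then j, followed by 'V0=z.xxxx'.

(0,0): Delta=0.7602 Bond=-24.4576
(1,0): Delta=0.4907 Bond=-15.5641
(1,1): Delta=0.9181 Bond=-40.8077
(2,0): Delta=0.0000 Bond=0.0000
(2,1): Delta=0.7781 Bond=-36.7736
(2,2): Delta=1.0000 Bond=-56.3009
V0=18.1140

No-arbitrage ⇒ martingale measure with p* = (R−d)/(u−d) = 0.4783.
Terminal payoffs: V(3,0)=0.0000, V(3,1)=0.0000, V(3,2)=35.8405, V(3,3)=121.6251
Node (2,0) S=35.8400: V=(p*·0.0000+(1−p*)·0.0000)/1.13=0.0000; Δ=(0.0000−0.0000)/(53.4016−28.6720)=0.0000; B=V−Δ·S=0.0000
Node (2,1) S=66.7520: V=(p*·35.8405+(1−p*)·0.0000)/1.13=15.1691; Δ=(35.8405−0.0000)/(99.4605−53.4016)=0.7781; B=V−Δ·S=-36.7736
Node (2,2) S=124.3256: V=(p*·121.6251+(1−p*)·35.8405)/1.13=68.0247; Δ=(121.6251−35.8405)/(185.2451−99.4605)=1.0000; B=V−Δ·S=-56.3009
Node (1,0) S=44.8000: V=(p*·15.1691+(1−p*)·0.0000)/1.13=6.4202; Δ=(15.1691−0.0000)/(66.7520−35.8400)=0.4907; B=V−Δ·S=-15.5641
Node (1,1) S=83.4400: V=(p*·68.0247+(1−p*)·15.1691)/1.13=35.7946; Δ=(68.0247−15.1691)/(124.3256−66.7520)=0.9181; B=V−Δ·S=-40.8077
Node (0,0) S=56.0000: V=(p*·35.7946+(1−p*)·6.4202)/1.13=18.1140; Δ=(35.7946−6.4202)/(83.4400−44.8000)=0.7602; B=V−Δ·S=-24.4576
Root portfolio cost Δ·56+B reproduces V0=18.1140.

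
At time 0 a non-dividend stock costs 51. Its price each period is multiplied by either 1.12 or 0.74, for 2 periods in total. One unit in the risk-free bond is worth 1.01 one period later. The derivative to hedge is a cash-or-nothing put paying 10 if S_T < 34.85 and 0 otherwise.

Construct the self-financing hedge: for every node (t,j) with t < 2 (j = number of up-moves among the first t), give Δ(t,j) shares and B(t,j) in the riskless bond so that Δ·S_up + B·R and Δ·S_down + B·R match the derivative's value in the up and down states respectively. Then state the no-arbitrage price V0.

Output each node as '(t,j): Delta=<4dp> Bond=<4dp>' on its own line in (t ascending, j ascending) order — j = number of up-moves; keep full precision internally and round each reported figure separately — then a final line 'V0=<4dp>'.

(0,0): Delta=-0.1479 Bond=8.3637
(1,0): Delta=-0.6973 Bond=29.1819
(1,1): Delta=0.0000 Bond=0.0000
V0=0.8214

Under the risk-neutral measure, an up-move has probability p* = (R−d)/(u−d) = 0.7105 and values discount at R = 1.01.
Payoff layer (t=2): V(2,0)=10.0000, V(2,1)=0.0000, V(2,2)=0.0000
(1,0): S=37.7400. Δ = (V_up−V_dn)/(S_up−S_dn) = (0.0000−10.0000)/(42.2688−27.9276) = -0.6973. V = [p*·0.0000 + (1−p*)·10.0000]/1.01 = 2.8661. B = V − Δ·S = 29.1819.
(1,1): S=57.1200. Δ = (V_up−V_dn)/(S_up−S_dn) = (0.0000−0.0000)/(63.9744−42.2688) = 0.0000. V = [p*·0.0000 + (1−p*)·0.0000]/1.01 = 0.0000. B = V − Δ·S = 0.0000.
(0,0): S=51.0000. Δ = (V_up−V_dn)/(S_up−S_dn) = (0.0000−2.8661)/(57.1200−37.7400) = -0.1479. V = [p*·0.0000 + (1−p*)·2.8661]/1.01 = 0.8214. B = V − Δ·S = 8.3637.
Root portfolio cost Δ·51+B reproduces V0=0.8214.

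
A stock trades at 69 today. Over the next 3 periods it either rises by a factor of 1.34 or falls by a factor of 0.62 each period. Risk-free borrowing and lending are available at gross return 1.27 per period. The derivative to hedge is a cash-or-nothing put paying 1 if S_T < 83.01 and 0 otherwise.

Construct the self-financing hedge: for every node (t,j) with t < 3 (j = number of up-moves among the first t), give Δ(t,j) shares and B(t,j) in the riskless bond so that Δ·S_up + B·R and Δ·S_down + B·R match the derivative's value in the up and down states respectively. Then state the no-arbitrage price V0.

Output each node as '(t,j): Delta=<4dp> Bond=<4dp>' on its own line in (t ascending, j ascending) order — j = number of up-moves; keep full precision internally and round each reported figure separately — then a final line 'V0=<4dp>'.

Risk-neutral probability p* = (R−d)/(u−d) = (1.27−0.62)/(1.34−0.62) = 0.9028.
Payoff layer (t=3): V(3,0)=1.0000, V(3,1)=1.0000, V(3,2)=1.0000, V(3,3)=0.0000
(2,0): S=26.5236. Δ = (V_up−V_dn)/(S_up−S_dn) = (1.0000−1.0000)/(35.5416−16.4446) = 0.0000. V = [p*·1.0000 + (1−p*)·1.0000]/1.27 = 0.7874. B = V − Δ·S = 0.7874.
(2,1): S=57.3252. Δ = (V_up−V_dn)/(S_up−S_dn) = (1.0000−1.0000)/(76.8158−35.5416) = 0.0000. V = [p*·1.0000 + (1−p*)·1.0000]/1.27 = 0.7874. B = V − Δ·S = 0.7874.
(2,2): S=123.8964. Δ = (V_up−V_dn)/(S_up−S_dn) = (0.0000−1.0000)/(166.0212−76.8158) = -0.0112. V = [p*·0.0000 + (1−p*)·1.0000]/1.27 = 0.0766. B = V − Δ·S = 1.4654.
(1,0): S=42.7800. Δ = (V_up−V_dn)/(S_up−S_dn) = (0.7874−0.7874)/(57.3252−26.5236) = 0.0000. V = [p*·0.7874 + (1−p*)·0.7874]/1.27 = 0.6200. B = V − Δ·S = 0.6200.
(1,1): S=92.4600. Δ = (V_up−V_dn)/(S_up−S_dn) = (0.0766−0.7874)/(123.8964−57.3252) = -0.0107. V = [p*·0.0766 + (1−p*)·0.7874]/1.27 = 0.1147. B = V − Δ·S = 1.1020.
(0,0): S=69.0000. Δ = (V_up−V_dn)/(S_up−S_dn) = (0.1147−0.6200)/(92.4600−42.7800) = -0.0102. V = [p*·0.1147 + (1−p*)·0.6200]/1.27 = 0.1290. B = V − Δ·S = 0.8308.
Each (Δ,B) replicates both successor values, so the strategy is self-financing and V0 is arbitrage-free.

(0,0): Delta=-0.0102 Bond=0.8308
(1,0): Delta=0.0000 Bond=0.6200
(1,1): Delta=-0.0107 Bond=1.1020
(2,0): Delta=0.0000 Bond=0.7874
(2,1): Delta=0.0000 Bond=0.7874
(2,2): Delta=-0.0112 Bond=1.4654
V0=0.1290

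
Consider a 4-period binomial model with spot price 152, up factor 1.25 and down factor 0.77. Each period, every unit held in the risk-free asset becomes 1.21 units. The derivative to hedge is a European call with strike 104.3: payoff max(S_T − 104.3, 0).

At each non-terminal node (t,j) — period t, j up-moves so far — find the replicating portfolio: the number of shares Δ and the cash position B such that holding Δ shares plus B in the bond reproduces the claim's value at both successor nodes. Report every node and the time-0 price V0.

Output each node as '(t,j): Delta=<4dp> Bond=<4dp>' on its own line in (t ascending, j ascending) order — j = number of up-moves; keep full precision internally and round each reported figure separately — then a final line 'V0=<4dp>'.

(0,0): Delta=0.9973 Bond=-48.2212
(1,0): Delta=0.9646 Bond=-54.5224
(1,1): Delta=0.9991 Bond=-58.6954
(2,0): Delta=0.6395 Bond=-36.6730
(2,1): Delta=0.9828 Bond=-68.6357
(2,2): Delta=1.0000 Bond=-71.2383
(3,0): Delta=0.0000 Bond=0.0000
(3,1): Delta=0.6753 Bond=-48.4084
(3,2): Delta=1.0000 Bond=-86.1983
(3,3): Delta=1.0000 Bond=-86.1983
V0=103.3618

Risk-neutral probability p* = (R−d)/(u−d) = (1.21−0.77)/(1.25−0.77) = 0.9167.
Terminal payoffs: V(4,0)=0.0000, V(4,1)=0.0000, V(4,2)=36.5138, V(4,3)=124.2938, V(4,4)=266.7937
Node (3,0) S=69.3930: V=(p*·0.0000+(1−p*)·0.0000)/1.21=0.0000; Δ=(0.0000−0.0000)/(86.7413−53.4326)=0.0000; B=V−Δ·S=0.0000
Node (3,1) S=112.6510: V=(p*·36.5138+(1−p*)·0.0000)/1.21=27.6619; Δ=(36.5138−0.0000)/(140.8137−86.7413)=0.6753; B=V−Δ·S=-48.4084
Node (3,2) S=182.8750: V=(p*·124.2938+(1−p*)·36.5138)/1.21=96.6767; Δ=(124.2938−36.5138)/(228.5938−140.8137)=1.0000; B=V−Δ·S=-86.1983
Node (3,3) S=296.8750: V=(p*·266.7937+(1−p*)·124.2938)/1.21=210.6767; Δ=(266.7937−124.2938)/(371.0938−228.5938)=1.0000; B=V−Δ·S=-86.1983
Node (2,0) S=90.1208: V=(p*·27.6619+(1−p*)·0.0000)/1.21=20.9560; Δ=(27.6619−0.0000)/(112.6510−69.3930)=0.6395; B=V−Δ·S=-36.6730
Node (2,1) S=146.3000: V=(p*·96.6767+(1−p*)·27.6619)/1.21=75.1450; Δ=(96.6767−27.6619)/(182.8750−112.6510)=0.9828; B=V−Δ·S=-68.6357
Node (2,2) S=237.5000: V=(p*·210.6767+(1−p*)·96.6767)/1.21=166.2617; Δ=(210.6767−96.6767)/(296.8750−182.8750)=1.0000; B=V−Δ·S=-71.2383
Node (1,0) S=117.0400: V=(p*·75.1450+(1−p*)·20.9560)/1.21=58.3713; Δ=(75.1450−20.9560)/(146.3000−90.1208)=0.9646; B=V−Δ·S=-54.5224
Node (1,1) S=190.0000: V=(p*·166.2617+(1−p*)·75.1450)/1.21=131.1311; Δ=(166.2617−75.1450)/(237.5000−146.3000)=0.9991; B=V−Δ·S=-58.6954
Node (0,0) S=152.0000: V=(p*·131.1311+(1−p*)·58.3713)/1.21=103.3618; Δ=(131.1311−58.3713)/(190.0000−117.0400)=0.9973; B=V−Δ·S=-48.2212
Check: Δ(0,0)·S0 + B(0,0) = 103.3618 = V0.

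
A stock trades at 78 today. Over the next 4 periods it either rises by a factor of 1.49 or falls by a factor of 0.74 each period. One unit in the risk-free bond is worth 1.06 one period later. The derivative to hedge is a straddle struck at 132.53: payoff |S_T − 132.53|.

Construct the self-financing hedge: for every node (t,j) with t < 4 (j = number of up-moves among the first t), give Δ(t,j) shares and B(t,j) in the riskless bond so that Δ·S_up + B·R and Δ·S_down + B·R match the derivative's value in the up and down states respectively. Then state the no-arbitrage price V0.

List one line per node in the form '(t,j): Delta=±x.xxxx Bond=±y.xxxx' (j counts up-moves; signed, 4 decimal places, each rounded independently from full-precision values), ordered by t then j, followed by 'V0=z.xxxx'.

Under the risk-neutral measure, an up-move has probability p* = (R−d)/(u−d) = 0.4267 and values discount at R = 1.06.
Terminal values V(4,·): V(4,0)=109.1405, V(4,1)=85.4349, V(4,2)=37.7033, V(4,3)=58.4048, V(4,4)=251.9198
Node (3,0) S=31.6075: V=(p*·85.4349+(1−p*)·109.1405)/1.06=93.4208; Δ=(85.4349−109.1405)/(47.0951−23.3895)=-1.0000; B=V−Δ·S=125.0283
Node (3,1) S=63.6421: V=(p*·37.7033+(1−p*)·85.4349)/1.06=61.3862; Δ=(37.7033−85.4349)/(94.8267−47.0951)=-1.0000; B=V−Δ·S=125.0283
Node (3,2) S=128.1442: V=(p*·58.4048+(1−p*)·37.7033)/1.06=43.9018; Δ=(58.4048−37.7033)/(190.9348−94.8267)=0.2154; B=V−Δ·S=16.2998
Node (3,3) S=258.0200: V=(p*·251.9198+(1−p*)·58.4048)/1.06=132.9917; Δ=(251.9198−58.4048)/(384.4498−190.9348)=1.0000; B=V−Δ·S=-125.0283
Node (2,0) S=42.7128: V=(p*·61.3862+(1−p*)·93.4208)/1.06=75.2384; Δ=(61.3862−93.4208)/(63.6421−31.6075)=-1.0000; B=V−Δ·S=117.9512
Node (2,1) S=86.0028: V=(p*·43.9018+(1−p*)·61.3862)/1.06=50.8738; Δ=(43.9018−61.3862)/(128.1442−63.6421)=-0.2711; B=V−Δ·S=74.1863
Node (2,2) S=173.1678: V=(p*·132.9917+(1−p*)·43.9018)/1.06=77.2769; Δ=(132.9917−43.9018)/(258.0200−128.1442)=0.6860; B=V−Δ·S=-41.5096
Node (1,0) S=57.7200: V=(p*·50.8738+(1−p*)·75.2384)/1.06=61.1725; Δ=(50.8738−75.2384)/(86.0028−42.7128)=-0.5628; B=V−Δ·S=93.6587
Node (1,1) S=116.2200: V=(p*·77.2769+(1−p*)·50.8738)/1.06=58.6218; Δ=(77.2769−50.8738)/(173.1678−86.0028)=0.3029; B=V−Δ·S=23.4177
Node (0,0) S=78.0000: V=(p*·58.6218+(1−p*)·61.1725)/1.06=56.6832; Δ=(58.6218−61.1725)/(116.2200−57.7200)=-0.0436; B=V−Δ·S=60.0841
Root portfolio cost Δ·78+B reproduces V0=56.6832.

(0,0): Delta=-0.0436 Bond=60.0841
(1,0): Delta=-0.5628 Bond=93.6587
(1,1): Delta=0.3029 Bond=23.4177
(2,0): Delta=-1.0000 Bond=117.9512
(2,1): Delta=-0.2711 Bond=74.1863
(2,2): Delta=0.6860 Bond=-41.5096
(3,0): Delta=-1.0000 Bond=125.0283
(3,1): Delta=-1.0000 Bond=125.0283
(3,2): Delta=0.2154 Bond=16.2998
(3,3): Delta=1.0000 Bond=-125.0283
V0=56.6832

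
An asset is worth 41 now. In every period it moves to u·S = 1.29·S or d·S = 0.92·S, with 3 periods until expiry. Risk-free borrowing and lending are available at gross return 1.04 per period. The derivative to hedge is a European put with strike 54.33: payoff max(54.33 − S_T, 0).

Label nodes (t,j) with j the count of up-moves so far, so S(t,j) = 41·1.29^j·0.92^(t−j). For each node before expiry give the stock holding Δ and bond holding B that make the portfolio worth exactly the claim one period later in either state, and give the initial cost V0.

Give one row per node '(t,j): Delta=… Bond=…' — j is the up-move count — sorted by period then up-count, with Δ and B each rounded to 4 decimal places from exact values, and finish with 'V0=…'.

Risk-neutral probability p* = (R−d)/(u−d) = (1.04−0.92)/(1.29−0.92) = 0.3243.
Terminal payoffs: V(3,0)=22.4038, V(3,1)=9.5639, V(3,2)=0.0000, V(3,3)=0.0000
  t=2,j=0: stock 34.7024 → up 44.7661 (V=9.5639), down 31.9262 (V=22.4038). Price 17.5380; hedge Δ=-1.0000, bond B=52.2404.
  t=2,j=1: stock 48.6588 → up 62.7699 (V=0.0000), down 44.7661 (V=9.5639). Price 6.2136; hedge Δ=-0.5312, bond B=32.0619.
  t=2,j=2: stock 68.2281 → up 88.0142 (V=0.0000), down 62.7699 (V=0.0000). Price 0.0000; hedge Δ=0.0000, bond B=0.0000.
  t=1,j=0: stock 37.7200 → up 48.6588 (V=6.2136), down 34.7024 (V=17.5380). Price 13.3319; hedge Δ=-0.8114, bond B=43.9385.
  t=1,j=1: stock 52.8900 → up 68.2281 (V=0.0000), down 48.6588 (V=6.2136). Price 4.0369; hedge Δ=-0.3175, bond B=20.8303.
  t=0,j=0: stock 41.0000 → up 52.8900 (V=4.0369), down 37.7200 (V=13.3319). Price 9.9205; hedge Δ=-0.6127, bond B=35.0422.
Root portfolio cost Δ·41+B reproduces V0=9.9205.

(0,0): Delta=-0.6127 Bond=35.0422
(1,0): Delta=-0.8114 Bond=43.9385
(1,1): Delta=-0.3175 Bond=20.8303
(2,0): Delta=-1.0000 Bond=52.2404
(2,1): Delta=-0.5312 Bond=32.0619
(2,2): Delta=0.0000 Bond=0.0000
V0=9.9205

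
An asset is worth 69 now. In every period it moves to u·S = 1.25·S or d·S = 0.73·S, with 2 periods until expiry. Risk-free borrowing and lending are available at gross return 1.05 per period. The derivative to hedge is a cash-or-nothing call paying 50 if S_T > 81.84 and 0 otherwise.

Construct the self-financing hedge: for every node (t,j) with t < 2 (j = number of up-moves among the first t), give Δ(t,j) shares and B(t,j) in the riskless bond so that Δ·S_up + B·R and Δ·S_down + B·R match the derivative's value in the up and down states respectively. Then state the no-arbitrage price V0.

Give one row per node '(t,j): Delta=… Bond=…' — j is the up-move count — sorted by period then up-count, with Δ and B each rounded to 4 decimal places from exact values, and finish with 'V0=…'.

(0,0): Delta=0.8167 Bond=-39.1794
(1,0): Delta=0.0000 Bond=0.0000
(1,1): Delta=1.1148 Bond=-66.8498
V0=17.1745

Risk-neutral probability p* = (R−d)/(u−d) = (1.05−0.73)/(1.25−0.73) = 0.6154.
Payoff layer (t=2): V(2,0)=0.0000, V(2,1)=0.0000, V(2,2)=50.0000
  t=1,j=0: stock 50.3700 → up 62.9625 (V=0.0000), down 36.7701 (V=0.0000). Price 0.0000; hedge Δ=0.0000, bond B=0.0000.
  t=1,j=1: stock 86.2500 → up 107.8125 (V=50.0000), down 62.9625 (V=0.0000). Price 29.3040; hedge Δ=1.1148, bond B=-66.8498.
  t=0,j=0: stock 69.0000 → up 86.2500 (V=29.3040), down 50.3700 (V=0.0000). Price 17.1745; hedge Δ=0.8167, bond B=-39.1794.
Self-financing check: at every node Δ·S+B equals the discounted successor values.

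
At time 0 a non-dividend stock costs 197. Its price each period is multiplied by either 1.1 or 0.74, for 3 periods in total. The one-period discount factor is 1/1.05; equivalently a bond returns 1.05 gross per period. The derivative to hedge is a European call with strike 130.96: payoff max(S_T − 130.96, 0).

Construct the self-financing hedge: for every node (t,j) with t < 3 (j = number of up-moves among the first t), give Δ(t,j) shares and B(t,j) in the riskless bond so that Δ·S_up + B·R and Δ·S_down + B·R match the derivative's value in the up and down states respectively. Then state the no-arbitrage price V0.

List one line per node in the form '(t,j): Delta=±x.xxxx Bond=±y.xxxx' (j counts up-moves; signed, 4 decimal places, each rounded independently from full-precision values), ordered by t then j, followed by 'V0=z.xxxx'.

The replicating-portfolio and risk-neutral prices coincide; use p* = (1.05−0.74)/(1.1−0.74) = 0.8611 for the latter.
Terminal payoffs: V(3,0)=0.0000, V(3,1)=0.0000, V(3,2)=45.4338, V(3,3)=131.2470
Node (2,0) S=107.8772: V=(p*·0.0000+(1−p*)·0.0000)/1.05=0.0000; Δ=(0.0000−0.0000)/(118.6649−79.8291)=0.0000; B=V−Δ·S=0.0000
Node (2,1) S=160.3580: V=(p*·45.4338+(1−p*)·0.0000)/1.05=37.2605; Δ=(45.4338−0.0000)/(176.3938−118.6649)=0.7870; B=V−Δ·S=-88.9445
Node (2,2) S=238.3700: V=(p*·131.2470+(1−p*)·45.4338)/1.05=113.6462; Δ=(131.2470−45.4338)/(262.2070−176.3938)=1.0000; B=V−Δ·S=-124.7238
Node (1,0) S=145.7800: V=(p*·37.2605+(1−p*)·0.0000)/1.05=30.5576; Δ=(37.2605−0.0000)/(160.3580−107.8772)=0.7100; B=V−Δ·S=-72.9439
Node (1,1) S=216.7000: V=(p*·113.6462+(1−p*)·37.2605)/1.05=98.1305; Δ=(113.6462−37.2605)/(238.3700−160.3580)=0.9792; B=V−Δ·S=-114.0519
Node (0,0) S=197.0000: V=(p*·98.1305+(1−p*)·30.5576)/1.05=84.5194; Δ=(98.1305−30.5576)/(216.7000−145.7800)=0.9528; B=V−Δ·S=-103.1833
Self-financing check: at every node Δ·S+B equals the discounted successor values.

(0,0): Delta=0.9528 Bond=-103.1833
(1,0): Delta=0.7100 Bond=-72.9439
(1,1): Delta=0.9792 Bond=-114.0519
(2,0): Delta=0.0000 Bond=0.0000
(2,1): Delta=0.7870 Bond=-88.9445
(2,2): Delta=1.0000 Bond=-124.7238
V0=84.5194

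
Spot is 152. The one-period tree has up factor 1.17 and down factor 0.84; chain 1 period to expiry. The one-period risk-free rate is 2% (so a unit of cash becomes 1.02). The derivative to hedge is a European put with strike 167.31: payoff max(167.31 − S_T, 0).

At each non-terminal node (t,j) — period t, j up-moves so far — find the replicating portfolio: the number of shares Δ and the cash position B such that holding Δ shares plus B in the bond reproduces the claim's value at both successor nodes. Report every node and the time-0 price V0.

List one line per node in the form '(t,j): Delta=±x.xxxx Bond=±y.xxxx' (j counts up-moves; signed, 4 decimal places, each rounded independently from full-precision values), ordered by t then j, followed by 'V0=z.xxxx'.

(0,0): Delta=-0.7901 Bond=137.7513
V0=17.6604

Since d<R<u, set p* = (R−d)/(u−d) = 0.5455; price each node as the discounted p*-expectation of its children.
Terminal values V(1,·): V(1,0)=39.6300, V(1,1)=0.0000
Node (0,0) S=152.0000: V=(p*·0.0000+(1−p*)·39.6300)/1.02=17.6604; Δ=(0.0000−39.6300)/(177.8400−127.6800)=-0.7901; B=V−Δ·S=137.7513
The time-0 hedge costs 17.6604, which is the no-arbitrage price.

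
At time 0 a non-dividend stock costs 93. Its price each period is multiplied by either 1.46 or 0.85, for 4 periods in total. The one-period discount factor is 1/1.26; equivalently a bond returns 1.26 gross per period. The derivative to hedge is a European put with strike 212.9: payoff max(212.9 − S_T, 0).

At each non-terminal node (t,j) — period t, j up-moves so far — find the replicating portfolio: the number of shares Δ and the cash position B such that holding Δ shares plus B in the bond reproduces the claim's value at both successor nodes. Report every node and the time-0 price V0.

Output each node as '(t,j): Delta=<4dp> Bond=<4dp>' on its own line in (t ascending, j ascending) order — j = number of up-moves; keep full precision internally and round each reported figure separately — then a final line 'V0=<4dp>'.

(0,0): Delta=-0.3979 Bond=50.6852
(1,0): Delta=-0.8046 Bond=96.0092
(1,1): Delta=-0.2824 Bond=48.1825
(2,0): Delta=-1.0000 Bond=134.1018
(2,1): Delta=-0.7491 Bond=114.5666
(2,2): Delta=-0.1499 Bond=34.4384
(3,0): Delta=-1.0000 Bond=168.9683
(3,1): Delta=-1.0000 Bond=168.9683
(3,2): Delta=-0.6778 Bond=132.3469
(3,3): Delta=0.0000 Bond=0.0000
V0=13.6771

The replicating-portfolio and risk-neutral prices coincide; use p* = (1.26−0.85)/(1.46−0.85) = 0.6721 for the latter.
Terminal values V(4,·): V(4,0)=164.3534, V(4,1)=129.5141, V(4,2)=69.6725, V(4,3)=0.0000, V(4,4)=0.0000
Node (3,0) S=57.1136: V=(p*·129.5141+(1−p*)·164.3534)/1.26=111.8546; Δ=(129.5141−164.3534)/(83.3859−48.5466)=-1.0000; B=V−Δ·S=168.9683
Node (3,1) S=98.1010: V=(p*·69.6725+(1−p*)·129.5141)/1.26=70.8672; Δ=(69.6725−129.5141)/(143.2275−83.3859)=-1.0000; B=V−Δ·S=168.9683
Node (3,2) S=168.5030: V=(p*·0.0000+(1−p*)·69.6725)/1.26=18.1297; Δ=(0.0000−69.6725)/(246.0144−143.2275)=-0.6778; B=V−Δ·S=132.3469
Node (3,3) S=289.4286: V=(p*·0.0000+(1−p*)·0.0000)/1.26=0.0000; Δ=(0.0000−0.0000)/(422.5658−246.0144)=0.0000; B=V−Δ·S=0.0000
Node (2,0) S=67.1925: V=(p*·70.8672+(1−p*)·111.8546)/1.26=66.9093; Δ=(70.8672−111.8546)/(98.1010−57.1136)=-1.0000; B=V−Δ·S=134.1018
Node (2,1) S=115.4130: V=(p*·18.1297+(1−p*)·70.8672)/1.26=28.1117; Δ=(18.1297−70.8672)/(168.5030−98.1011)=-0.7491; B=V−Δ·S=114.5666
Node (2,2) S=198.2388: V=(p*·0.0000+(1−p*)·18.1297)/1.26=4.7176; Δ=(0.0000−18.1297)/(289.4286−168.5030)=-0.1499; B=V−Δ·S=34.4384
Node (1,0) S=79.0500: V=(p*·28.1117+(1−p*)·66.9093)/1.26=32.4065; Δ=(28.1117−66.9093)/(115.4130−67.1925)=-0.8046; B=V−Δ·S=96.0092
Node (1,1) S=135.7800: V=(p*·4.7176+(1−p*)·28.1117)/1.26=9.8316; Δ=(4.7176−28.1117)/(198.2388−115.4130)=-0.2824; B=V−Δ·S=48.1825
Node (0,0) S=93.0000: V=(p*·9.8316+(1−p*)·32.4065)/1.26=13.6771; Δ=(9.8316−32.4065)/(135.7800−79.0500)=-0.3979; B=V−Δ·S=50.6852
The time-0 hedge costs 13.6771, which is the no-arbitrage price.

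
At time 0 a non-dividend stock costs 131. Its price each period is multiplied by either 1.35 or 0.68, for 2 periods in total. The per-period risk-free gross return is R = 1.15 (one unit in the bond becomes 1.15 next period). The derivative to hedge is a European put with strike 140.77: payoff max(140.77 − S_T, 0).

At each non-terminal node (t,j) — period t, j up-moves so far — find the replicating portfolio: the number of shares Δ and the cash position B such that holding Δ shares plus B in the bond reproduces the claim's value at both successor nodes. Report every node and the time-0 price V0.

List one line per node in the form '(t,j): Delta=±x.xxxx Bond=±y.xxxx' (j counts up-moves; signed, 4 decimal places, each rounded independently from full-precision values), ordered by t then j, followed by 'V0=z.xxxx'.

(0,0): Delta=-0.3191 Bond=53.6965
(1,0): Delta=-1.0000 Bond=122.4087
(1,1): Delta=-0.1731 Bond=35.9393
V0=11.8990

Under the risk-neutral measure, an up-move has probability p* = (R−d)/(u−d) = 0.7015 and values discount at R = 1.15.
Terminal payoffs: V(2,0)=80.1956, V(2,1)=20.5120, V(2,2)=0.0000
Node (1,0) S=89.0800: V=(p*·20.5120+(1−p*)·80.1956)/1.15=33.3287; Δ=(20.5120−80.1956)/(120.2580−60.5744)=-1.0000; B=V−Δ·S=122.4087
Node (1,1) S=176.8500: V=(p*·0.0000+(1−p*)·20.5120)/1.15=5.3243; Δ=(0.0000−20.5120)/(238.7475−120.2580)=-0.1731; B=V−Δ·S=35.9393
Node (0,0) S=131.0000: V=(p*·5.3243+(1−p*)·33.3287)/1.15=11.8990; Δ=(5.3243−33.3287)/(176.8500−89.0800)=-0.3191; B=V−Δ·S=53.6965
Root portfolio cost Δ·131+B reproduces V0=11.8990.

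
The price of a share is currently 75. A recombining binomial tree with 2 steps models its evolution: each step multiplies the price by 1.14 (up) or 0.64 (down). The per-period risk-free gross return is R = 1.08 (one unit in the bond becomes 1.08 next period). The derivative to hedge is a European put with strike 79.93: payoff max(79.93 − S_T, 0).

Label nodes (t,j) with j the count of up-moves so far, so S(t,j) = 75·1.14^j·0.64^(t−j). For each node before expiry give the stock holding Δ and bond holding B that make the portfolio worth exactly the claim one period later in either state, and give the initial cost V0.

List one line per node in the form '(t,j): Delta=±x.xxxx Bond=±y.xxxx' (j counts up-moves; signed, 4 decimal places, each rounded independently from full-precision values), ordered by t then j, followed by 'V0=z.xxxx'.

(0,0): Delta=-0.6189 Bond=51.5886
(1,0): Delta=-1.0000 Bond=74.0093
(1,1): Delta=-0.5897 Bond=53.2211
V0=5.1723

Under the risk-neutral measure, an up-move has probability p* = (R−d)/(u−d) = 0.8800 and values discount at R = 1.08.
Terminal values V(2,·): V(2,0)=49.2100, V(2,1)=25.2100, V(2,2)=0.0000
(1,0): S=48.0000. Δ = (V_up−V_dn)/(S_up−S_dn) = (25.2100−49.2100)/(54.7200−30.7200) = -1.0000. V = [p*·25.2100 + (1−p*)·49.2100]/1.08 = 26.0093. B = V − Δ·S = 74.0093.
(1,1): S=85.5000. Δ = (V_up−V_dn)/(S_up−S_dn) = (0.0000−25.2100)/(97.4700−54.7200) = -0.5897. V = [p*·0.0000 + (1−p*)·25.2100]/1.08 = 2.8011. B = V − Δ·S = 53.2211.
(0,0): S=75.0000. Δ = (V_up−V_dn)/(S_up−S_dn) = (2.8011−26.0093)/(85.5000−48.0000) = -0.6189. V = [p*·2.8011 + (1−p*)·26.0093]/1.08 = 5.1723. B = V − Δ·S = 51.5886.
Check: Δ(0,0)·S0 + B(0,0) = 5.1723 = V0.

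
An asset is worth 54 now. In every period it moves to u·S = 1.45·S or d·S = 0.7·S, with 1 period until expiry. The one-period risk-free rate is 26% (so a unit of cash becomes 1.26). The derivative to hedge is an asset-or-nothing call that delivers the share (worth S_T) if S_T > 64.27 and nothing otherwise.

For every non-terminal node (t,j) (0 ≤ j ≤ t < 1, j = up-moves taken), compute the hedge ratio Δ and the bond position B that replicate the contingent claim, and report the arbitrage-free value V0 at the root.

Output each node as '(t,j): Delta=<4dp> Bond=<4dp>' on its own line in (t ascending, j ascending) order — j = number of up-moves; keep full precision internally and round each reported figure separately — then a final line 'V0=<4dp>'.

Under the risk-neutral measure, an up-move has probability p* = (R−d)/(u−d) = 0.7467 and values discount at R = 1.26.
Terminal values V(1,·): V(1,0)=0.0000, V(1,1)=78.3000
(0,0): S=54.0000. Δ = (V_up−V_dn)/(S_up−S_dn) = (78.3000−0.0000)/(78.3000−37.8000) = 1.9333. V = [p*·78.3000 + (1−p*)·0.0000]/1.26 = 46.4000. B = V − Δ·S = -58.0000.
Check: Δ(0,0)·S0 + B(0,0) = 46.4000 = V0.

(0,0): Delta=1.9333 Bond=-58.0000
V0=46.4000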